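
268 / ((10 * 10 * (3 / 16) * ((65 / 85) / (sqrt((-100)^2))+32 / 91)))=6633536 / 166749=39.78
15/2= 7.50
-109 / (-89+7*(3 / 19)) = 2071 / 1670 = 1.24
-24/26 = -12/13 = -0.92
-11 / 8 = -1.38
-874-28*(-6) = -706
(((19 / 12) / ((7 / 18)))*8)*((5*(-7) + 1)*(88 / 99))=-984.38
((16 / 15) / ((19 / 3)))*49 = 784 / 95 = 8.25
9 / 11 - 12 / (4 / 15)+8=-398 / 11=-36.18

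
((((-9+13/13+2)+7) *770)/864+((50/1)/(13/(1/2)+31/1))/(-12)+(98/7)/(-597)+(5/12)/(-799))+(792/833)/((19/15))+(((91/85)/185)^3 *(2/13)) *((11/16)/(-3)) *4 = 22595087605913933906323/14627035805210057250000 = 1.54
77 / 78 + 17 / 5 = 1711 / 390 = 4.39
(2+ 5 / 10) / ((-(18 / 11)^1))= -55 / 36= -1.53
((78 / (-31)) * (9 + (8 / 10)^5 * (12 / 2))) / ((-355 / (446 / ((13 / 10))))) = 183407688 / 6878125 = 26.67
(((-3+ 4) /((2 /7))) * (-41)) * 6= -861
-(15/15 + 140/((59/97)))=-13639/59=-231.17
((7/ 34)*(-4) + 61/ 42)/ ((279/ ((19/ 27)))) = 8531/ 5378562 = 0.00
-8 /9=-0.89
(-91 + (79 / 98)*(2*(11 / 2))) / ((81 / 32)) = -42928 / 1323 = -32.45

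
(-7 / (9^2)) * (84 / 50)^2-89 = -501997 / 5625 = -89.24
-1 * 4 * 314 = -1256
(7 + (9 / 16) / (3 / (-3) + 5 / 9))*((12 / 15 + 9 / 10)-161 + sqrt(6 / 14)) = -584631 / 640 + 367*sqrt(21) / 448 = -909.73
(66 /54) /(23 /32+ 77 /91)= 4576 /5859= 0.78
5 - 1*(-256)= 261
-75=-75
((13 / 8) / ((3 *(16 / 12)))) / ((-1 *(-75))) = 13 / 2400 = 0.01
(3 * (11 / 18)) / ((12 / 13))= 143 / 72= 1.99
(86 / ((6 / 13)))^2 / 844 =41.14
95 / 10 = 19 / 2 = 9.50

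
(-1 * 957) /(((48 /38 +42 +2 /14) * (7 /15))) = -272745 /5773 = -47.24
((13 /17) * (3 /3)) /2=13 /34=0.38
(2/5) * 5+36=38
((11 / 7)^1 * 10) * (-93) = -10230 / 7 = -1461.43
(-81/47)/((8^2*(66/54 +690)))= -729/18712768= -0.00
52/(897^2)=4/61893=0.00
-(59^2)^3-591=-42180534232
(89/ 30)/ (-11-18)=-0.10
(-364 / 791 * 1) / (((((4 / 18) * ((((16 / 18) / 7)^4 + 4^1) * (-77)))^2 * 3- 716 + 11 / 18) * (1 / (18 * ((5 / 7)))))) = -182839442534133840 / 412257158420800701913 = -0.00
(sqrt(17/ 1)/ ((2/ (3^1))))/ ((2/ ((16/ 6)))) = 2 * sqrt(17) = 8.25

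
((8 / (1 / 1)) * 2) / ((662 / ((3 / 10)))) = 12 / 1655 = 0.01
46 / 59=0.78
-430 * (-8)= 3440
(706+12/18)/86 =1060/129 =8.22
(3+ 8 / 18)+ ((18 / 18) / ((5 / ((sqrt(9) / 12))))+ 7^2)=9449 / 180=52.49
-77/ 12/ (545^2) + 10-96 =-306529877/ 3564300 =-86.00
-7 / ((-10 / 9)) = 63 / 10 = 6.30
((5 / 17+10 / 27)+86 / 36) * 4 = 5606 / 459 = 12.21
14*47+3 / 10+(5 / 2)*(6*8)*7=1498.30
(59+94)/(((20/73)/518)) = 2892771/10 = 289277.10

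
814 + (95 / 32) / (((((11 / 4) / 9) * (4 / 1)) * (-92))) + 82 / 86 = 1134795747 / 1392512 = 814.93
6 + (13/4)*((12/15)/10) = 313/50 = 6.26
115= 115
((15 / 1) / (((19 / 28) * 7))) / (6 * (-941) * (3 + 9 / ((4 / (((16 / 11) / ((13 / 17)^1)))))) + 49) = -8580 / 111539101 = -0.00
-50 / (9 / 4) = -200 / 9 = -22.22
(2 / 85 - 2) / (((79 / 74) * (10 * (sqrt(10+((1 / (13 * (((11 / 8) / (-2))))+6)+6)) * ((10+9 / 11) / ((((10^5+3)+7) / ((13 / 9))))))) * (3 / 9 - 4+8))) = -2637623736 * sqrt(447590) / 30192285175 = -58.45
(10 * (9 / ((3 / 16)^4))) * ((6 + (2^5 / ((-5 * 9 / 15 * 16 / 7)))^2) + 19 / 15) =171311104 / 81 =2114951.90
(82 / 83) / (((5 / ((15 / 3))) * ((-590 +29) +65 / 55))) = -0.00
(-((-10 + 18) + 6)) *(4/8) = -7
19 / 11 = 1.73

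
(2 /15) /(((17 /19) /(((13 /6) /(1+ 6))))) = 247 /5355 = 0.05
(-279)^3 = -21717639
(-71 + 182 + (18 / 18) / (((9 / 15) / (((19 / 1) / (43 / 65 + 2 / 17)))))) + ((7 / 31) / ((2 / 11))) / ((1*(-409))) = 9932225413 / 65499714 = 151.64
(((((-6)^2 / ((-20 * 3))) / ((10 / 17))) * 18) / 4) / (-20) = 459 / 2000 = 0.23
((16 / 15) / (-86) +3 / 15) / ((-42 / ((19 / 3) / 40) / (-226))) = 259787 / 1625400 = 0.16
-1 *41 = -41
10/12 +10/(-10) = -1/6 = -0.17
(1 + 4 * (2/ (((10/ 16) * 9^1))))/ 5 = 109/ 225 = 0.48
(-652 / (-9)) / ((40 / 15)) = 163 / 6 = 27.17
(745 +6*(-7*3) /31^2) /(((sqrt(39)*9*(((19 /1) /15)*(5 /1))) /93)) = 55063*sqrt(39) /1767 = 194.61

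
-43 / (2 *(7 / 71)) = -3053 / 14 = -218.07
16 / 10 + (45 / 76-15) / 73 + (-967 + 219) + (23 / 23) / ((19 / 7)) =-283567 / 380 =-746.23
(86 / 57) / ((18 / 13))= 559 / 513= 1.09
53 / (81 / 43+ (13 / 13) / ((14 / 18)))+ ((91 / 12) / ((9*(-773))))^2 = 116546844673 / 6969578256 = 16.72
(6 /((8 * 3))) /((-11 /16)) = -4 /11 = -0.36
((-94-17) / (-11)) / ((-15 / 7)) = -259 / 55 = -4.71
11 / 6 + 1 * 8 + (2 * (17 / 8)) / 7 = 877 / 84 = 10.44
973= 973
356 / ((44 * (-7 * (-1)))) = 89 / 77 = 1.16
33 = 33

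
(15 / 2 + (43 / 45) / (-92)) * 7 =217049 / 4140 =52.43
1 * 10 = 10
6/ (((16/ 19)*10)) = 57/ 80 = 0.71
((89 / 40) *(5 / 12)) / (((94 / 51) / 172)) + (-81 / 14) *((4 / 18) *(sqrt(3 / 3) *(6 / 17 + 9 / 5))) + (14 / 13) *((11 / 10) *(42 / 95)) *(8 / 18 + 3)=141822643489 / 1657765200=85.55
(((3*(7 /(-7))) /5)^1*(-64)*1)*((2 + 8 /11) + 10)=5376 /11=488.73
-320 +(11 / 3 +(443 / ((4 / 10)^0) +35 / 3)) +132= 811 / 3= 270.33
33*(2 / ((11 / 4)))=24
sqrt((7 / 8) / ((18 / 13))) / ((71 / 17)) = 17 * sqrt(91) / 852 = 0.19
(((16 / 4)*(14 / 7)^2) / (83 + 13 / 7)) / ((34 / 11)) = 28 / 459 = 0.06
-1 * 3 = -3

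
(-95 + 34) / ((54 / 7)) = -427 / 54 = -7.91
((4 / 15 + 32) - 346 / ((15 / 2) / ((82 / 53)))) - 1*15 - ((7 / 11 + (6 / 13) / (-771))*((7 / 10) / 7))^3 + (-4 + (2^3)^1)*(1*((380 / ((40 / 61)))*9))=2189633319509574032223 / 105230914186232120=20807.89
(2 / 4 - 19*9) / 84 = -341 / 168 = -2.03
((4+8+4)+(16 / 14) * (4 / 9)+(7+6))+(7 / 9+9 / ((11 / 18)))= 3466 / 77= 45.01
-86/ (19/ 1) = -4.53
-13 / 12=-1.08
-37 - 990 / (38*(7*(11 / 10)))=-40.38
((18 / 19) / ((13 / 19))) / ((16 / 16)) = 18 / 13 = 1.38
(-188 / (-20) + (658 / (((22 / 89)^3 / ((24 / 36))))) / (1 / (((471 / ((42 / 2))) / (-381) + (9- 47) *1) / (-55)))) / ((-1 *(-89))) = 3364727073451 / 14893850070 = 225.91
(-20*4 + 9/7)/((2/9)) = -354.21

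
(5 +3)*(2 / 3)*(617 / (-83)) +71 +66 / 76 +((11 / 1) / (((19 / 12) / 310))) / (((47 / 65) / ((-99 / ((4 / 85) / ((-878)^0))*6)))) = -16719501769499 / 444714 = -37596076.96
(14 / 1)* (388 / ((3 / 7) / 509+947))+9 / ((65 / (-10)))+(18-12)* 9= 639883246 / 10966033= 58.35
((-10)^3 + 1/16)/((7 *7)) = -15999/784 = -20.41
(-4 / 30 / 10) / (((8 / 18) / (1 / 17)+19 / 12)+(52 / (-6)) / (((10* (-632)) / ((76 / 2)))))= -237 / 163370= -0.00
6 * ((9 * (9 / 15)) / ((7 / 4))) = 18.51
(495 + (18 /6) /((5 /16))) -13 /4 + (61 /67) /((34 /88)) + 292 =18126193 /22780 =795.71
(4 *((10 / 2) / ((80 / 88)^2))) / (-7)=-121 / 35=-3.46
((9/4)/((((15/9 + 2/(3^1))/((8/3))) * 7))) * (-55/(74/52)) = -25740/1813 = -14.20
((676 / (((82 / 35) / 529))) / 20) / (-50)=-625807 / 4100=-152.64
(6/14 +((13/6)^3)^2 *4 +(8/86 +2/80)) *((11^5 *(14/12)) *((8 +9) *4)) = 19915087522162481/3761640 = 5294256633.32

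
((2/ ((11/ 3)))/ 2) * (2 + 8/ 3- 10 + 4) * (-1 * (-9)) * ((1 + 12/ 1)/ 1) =-468/ 11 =-42.55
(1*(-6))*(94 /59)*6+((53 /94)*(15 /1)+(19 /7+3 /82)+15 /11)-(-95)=439609185 /8754361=50.22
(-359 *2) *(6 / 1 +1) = -5026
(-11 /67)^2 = 121 /4489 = 0.03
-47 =-47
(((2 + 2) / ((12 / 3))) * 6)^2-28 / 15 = 512 / 15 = 34.13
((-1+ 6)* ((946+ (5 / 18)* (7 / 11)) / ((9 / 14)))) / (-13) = -504385 / 891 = -566.09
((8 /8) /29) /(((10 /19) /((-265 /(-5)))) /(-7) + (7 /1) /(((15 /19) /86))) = 105735 /2338163048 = 0.00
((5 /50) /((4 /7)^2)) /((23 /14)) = 0.19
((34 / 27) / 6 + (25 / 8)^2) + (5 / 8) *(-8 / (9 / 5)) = 37313 / 5184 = 7.20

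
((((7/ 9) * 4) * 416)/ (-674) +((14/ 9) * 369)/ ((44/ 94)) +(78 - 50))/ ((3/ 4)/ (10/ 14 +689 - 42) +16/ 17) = 12881965053944/ 9693052479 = 1328.99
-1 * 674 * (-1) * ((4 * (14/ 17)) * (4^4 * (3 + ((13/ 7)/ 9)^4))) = 65273317900288/ 38257191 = 1706171.21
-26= -26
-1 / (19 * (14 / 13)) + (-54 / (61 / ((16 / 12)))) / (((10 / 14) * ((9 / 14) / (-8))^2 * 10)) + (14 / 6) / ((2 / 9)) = -27636106 / 1825425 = -15.14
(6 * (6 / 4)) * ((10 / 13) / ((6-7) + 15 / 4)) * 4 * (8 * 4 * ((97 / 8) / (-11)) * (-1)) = 558720 / 1573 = 355.19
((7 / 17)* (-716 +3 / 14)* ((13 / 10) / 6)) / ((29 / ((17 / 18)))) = -130273 / 62640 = -2.08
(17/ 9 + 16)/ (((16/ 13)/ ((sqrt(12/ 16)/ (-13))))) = -161 *sqrt(3)/ 288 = -0.97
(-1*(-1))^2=1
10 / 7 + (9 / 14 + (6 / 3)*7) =225 / 14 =16.07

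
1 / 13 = 0.08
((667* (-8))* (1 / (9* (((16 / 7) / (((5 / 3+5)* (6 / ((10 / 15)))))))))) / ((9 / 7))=-326830 / 27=-12104.81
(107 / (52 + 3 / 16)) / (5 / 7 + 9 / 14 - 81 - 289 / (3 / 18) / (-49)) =-167776 / 3621395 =-0.05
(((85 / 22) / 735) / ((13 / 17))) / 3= 289 / 126126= 0.00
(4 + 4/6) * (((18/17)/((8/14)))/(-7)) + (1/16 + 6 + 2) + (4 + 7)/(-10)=5.73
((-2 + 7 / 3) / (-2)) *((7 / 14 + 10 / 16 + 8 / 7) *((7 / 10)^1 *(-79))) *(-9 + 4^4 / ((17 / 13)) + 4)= 10845673 / 2720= 3987.38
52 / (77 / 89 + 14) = 4628 / 1323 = 3.50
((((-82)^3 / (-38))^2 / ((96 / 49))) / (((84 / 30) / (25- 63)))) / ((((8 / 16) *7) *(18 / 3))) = -23750521205 / 342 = -69445968.44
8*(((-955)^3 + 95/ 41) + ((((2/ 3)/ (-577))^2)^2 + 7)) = -2564910558352873447692776/ 368105348935161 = -6967870925.46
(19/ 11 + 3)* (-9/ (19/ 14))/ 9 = -728/ 209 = -3.48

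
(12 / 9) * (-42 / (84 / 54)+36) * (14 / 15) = 56 / 5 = 11.20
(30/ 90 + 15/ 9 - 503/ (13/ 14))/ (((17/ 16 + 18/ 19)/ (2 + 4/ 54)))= -119440384/ 214461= -556.93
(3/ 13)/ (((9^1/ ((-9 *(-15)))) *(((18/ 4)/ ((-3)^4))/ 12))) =9720/ 13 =747.69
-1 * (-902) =902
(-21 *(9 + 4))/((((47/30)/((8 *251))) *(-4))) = 4111380/47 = 87476.17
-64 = -64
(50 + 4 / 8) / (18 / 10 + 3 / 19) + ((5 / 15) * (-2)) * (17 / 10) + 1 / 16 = 61311 / 2480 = 24.72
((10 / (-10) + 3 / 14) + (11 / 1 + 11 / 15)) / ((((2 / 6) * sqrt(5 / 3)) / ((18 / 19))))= 1089 * sqrt(15) / 175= 24.10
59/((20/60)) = 177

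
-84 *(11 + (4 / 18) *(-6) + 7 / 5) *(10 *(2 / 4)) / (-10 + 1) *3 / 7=664 / 3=221.33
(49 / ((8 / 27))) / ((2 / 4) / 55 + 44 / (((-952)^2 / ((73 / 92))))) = 63199410120 / 3488887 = 18114.49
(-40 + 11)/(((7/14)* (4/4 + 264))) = -58/265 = -0.22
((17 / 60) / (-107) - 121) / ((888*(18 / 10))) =-776837 / 10261728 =-0.08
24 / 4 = 6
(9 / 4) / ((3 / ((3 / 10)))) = 9 / 40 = 0.22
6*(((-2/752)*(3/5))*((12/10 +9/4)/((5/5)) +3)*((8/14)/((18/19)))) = -2451/65800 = -0.04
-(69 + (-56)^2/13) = -4033/13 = -310.23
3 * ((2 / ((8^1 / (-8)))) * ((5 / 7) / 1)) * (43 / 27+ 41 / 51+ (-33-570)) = 2756770 / 1071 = 2574.01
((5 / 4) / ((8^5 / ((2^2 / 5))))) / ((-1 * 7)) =-1 / 229376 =-0.00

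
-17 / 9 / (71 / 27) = -51 / 71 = -0.72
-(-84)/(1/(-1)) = -84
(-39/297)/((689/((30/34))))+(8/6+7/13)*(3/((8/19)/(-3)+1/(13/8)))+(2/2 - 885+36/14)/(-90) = 431870267/19980576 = 21.61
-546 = -546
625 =625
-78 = -78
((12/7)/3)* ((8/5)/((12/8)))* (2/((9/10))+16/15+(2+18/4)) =28192/4725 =5.97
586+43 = 629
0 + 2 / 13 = 2 / 13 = 0.15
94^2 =8836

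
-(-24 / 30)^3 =64 / 125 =0.51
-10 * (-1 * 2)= 20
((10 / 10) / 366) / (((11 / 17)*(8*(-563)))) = -17 / 18133104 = -0.00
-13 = -13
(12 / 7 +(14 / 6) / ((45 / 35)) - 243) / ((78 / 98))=-316820 / 1053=-300.87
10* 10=100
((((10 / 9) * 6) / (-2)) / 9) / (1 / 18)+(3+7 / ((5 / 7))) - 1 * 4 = 32 / 15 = 2.13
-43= -43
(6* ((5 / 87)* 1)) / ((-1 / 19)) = -190 / 29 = -6.55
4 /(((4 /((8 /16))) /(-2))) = -1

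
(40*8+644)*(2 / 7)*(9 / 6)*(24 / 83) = 69408 / 581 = 119.46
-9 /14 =-0.64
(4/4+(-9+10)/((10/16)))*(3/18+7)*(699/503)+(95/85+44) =6072209/85510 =71.01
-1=-1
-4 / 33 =-0.12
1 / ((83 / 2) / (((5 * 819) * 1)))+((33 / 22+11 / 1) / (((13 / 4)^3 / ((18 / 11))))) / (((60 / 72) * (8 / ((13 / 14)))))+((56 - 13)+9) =162830218 / 1080079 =150.76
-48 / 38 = -24 / 19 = -1.26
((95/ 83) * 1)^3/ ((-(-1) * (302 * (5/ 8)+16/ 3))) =10288500/ 1331691923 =0.01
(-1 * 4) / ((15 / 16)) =-64 / 15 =-4.27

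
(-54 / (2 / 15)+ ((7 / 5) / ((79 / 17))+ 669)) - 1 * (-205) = 185374 / 395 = 469.30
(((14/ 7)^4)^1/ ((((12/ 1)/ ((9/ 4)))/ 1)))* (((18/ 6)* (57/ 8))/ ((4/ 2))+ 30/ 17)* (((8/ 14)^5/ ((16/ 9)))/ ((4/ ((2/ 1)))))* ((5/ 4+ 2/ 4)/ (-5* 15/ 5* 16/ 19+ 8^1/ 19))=-1737531/ 18939088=-0.09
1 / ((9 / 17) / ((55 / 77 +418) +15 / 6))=100249 / 126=795.63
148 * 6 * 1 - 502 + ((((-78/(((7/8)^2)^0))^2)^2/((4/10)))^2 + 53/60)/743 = 513792889023383933/44580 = 11525188179079.94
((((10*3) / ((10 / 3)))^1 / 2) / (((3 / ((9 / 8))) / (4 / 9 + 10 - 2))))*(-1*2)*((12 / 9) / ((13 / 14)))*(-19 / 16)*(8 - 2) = 7581 / 26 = 291.58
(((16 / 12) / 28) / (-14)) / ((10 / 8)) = -2 / 735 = -0.00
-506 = -506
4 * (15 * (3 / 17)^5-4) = -22703132 / 1419857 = -15.99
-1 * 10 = -10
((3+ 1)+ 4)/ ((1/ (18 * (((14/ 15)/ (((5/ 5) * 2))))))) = 336/ 5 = 67.20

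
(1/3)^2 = 1/9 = 0.11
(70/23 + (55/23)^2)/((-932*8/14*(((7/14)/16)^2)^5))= -2283113904844308480/123257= -18523198721730.27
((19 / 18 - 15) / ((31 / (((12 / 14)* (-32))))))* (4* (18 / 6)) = 32128 / 217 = 148.06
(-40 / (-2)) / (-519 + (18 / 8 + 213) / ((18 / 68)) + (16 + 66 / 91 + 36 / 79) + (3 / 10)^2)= 43134000 / 671677553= 0.06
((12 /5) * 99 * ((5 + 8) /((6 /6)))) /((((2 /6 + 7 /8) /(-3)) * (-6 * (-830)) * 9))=-10296 /60175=-0.17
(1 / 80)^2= 1 / 6400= 0.00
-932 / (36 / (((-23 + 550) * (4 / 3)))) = -491164 / 27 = -18191.26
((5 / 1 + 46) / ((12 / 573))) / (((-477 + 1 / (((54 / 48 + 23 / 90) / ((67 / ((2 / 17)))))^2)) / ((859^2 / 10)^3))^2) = 31976123273384089855654155486299081217833496807967 / 2342531784029359585932000000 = 13650240945026735412541.21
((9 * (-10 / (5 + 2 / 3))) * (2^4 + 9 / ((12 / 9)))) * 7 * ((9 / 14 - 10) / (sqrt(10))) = 321867 * sqrt(10) / 136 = 7484.06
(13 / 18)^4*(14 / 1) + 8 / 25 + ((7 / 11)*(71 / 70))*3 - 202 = -2828159671 / 14434200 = -195.93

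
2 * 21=42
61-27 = 34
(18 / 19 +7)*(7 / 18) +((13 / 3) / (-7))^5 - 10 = -1086412541 / 155195838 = -7.00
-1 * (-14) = 14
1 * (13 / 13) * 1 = 1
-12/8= -3/2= -1.50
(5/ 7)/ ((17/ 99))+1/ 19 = 9524/ 2261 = 4.21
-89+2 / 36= -1601 / 18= -88.94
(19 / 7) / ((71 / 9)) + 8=4147 / 497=8.34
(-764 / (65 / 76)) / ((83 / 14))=-812896 / 5395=-150.68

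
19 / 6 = 3.17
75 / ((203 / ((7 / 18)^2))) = 175 / 3132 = 0.06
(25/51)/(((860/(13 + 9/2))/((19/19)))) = 175/17544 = 0.01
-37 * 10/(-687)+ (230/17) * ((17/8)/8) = 4.13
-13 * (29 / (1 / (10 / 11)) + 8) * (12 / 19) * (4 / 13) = -18144 / 209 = -86.81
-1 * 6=-6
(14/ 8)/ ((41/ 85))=595/ 164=3.63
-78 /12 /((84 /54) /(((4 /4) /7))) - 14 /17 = -4733 /3332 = -1.42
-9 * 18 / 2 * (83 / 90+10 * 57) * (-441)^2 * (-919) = 82652245451433 / 10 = 8265224545143.30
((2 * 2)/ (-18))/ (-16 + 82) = -0.00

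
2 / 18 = 1 / 9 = 0.11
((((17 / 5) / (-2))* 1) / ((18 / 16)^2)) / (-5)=544 / 2025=0.27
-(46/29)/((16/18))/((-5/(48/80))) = 621/2900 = 0.21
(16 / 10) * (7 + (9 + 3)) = 152 / 5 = 30.40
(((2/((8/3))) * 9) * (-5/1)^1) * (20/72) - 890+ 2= -897.38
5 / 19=0.26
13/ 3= 4.33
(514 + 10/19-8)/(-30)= -1604/95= -16.88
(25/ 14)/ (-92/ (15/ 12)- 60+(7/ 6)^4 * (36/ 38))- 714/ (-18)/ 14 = 106803461/ 37876398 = 2.82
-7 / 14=-1 / 2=-0.50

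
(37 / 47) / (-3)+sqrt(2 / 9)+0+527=sqrt(2) / 3+74270 / 141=527.21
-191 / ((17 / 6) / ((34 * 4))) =-9168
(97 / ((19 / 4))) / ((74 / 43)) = 8342 / 703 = 11.87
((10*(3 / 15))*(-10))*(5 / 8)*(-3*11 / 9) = 275 / 6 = 45.83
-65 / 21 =-3.10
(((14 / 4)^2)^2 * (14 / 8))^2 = 282475249 / 4096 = 68963.68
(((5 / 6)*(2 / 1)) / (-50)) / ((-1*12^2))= 1 / 4320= 0.00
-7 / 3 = -2.33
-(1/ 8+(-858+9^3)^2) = -133129/ 8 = -16641.12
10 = 10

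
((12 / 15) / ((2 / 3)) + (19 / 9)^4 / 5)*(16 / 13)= 2714992 / 426465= 6.37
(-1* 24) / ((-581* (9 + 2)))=24 / 6391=0.00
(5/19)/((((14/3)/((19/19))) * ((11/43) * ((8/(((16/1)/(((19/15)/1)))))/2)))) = 19350/27797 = 0.70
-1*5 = -5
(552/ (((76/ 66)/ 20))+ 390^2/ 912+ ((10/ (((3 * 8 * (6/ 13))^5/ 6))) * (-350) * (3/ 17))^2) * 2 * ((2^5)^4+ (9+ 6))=2186014882299039175144444811215/ 106863101641331048448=20456217803.19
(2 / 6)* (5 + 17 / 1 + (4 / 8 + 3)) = 17 / 2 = 8.50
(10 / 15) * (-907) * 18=-10884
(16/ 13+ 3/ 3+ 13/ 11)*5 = 2440/ 143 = 17.06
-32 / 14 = -16 / 7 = -2.29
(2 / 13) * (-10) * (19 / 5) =-76 / 13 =-5.85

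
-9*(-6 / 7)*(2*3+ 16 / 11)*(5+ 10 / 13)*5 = 1660500 / 1001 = 1658.84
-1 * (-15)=15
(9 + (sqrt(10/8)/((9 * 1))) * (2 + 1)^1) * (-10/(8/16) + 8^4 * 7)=14326 * sqrt(5)/3 + 257868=268545.97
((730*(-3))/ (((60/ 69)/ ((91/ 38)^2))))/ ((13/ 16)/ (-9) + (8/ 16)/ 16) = 1501610292/ 6137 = 244681.49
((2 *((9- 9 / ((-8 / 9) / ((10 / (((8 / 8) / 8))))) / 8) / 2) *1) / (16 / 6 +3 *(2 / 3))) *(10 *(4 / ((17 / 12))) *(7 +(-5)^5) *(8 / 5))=-56572992 / 17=-3327823.06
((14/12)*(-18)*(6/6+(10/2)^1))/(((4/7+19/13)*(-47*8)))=5733/34780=0.16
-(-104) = 104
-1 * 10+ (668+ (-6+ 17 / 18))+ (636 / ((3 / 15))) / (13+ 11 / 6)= 1389457 / 1602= 867.33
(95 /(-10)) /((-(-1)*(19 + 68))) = -19 /174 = -0.11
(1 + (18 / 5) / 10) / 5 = 34 / 125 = 0.27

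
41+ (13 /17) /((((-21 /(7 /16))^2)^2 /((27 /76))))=10414718989 /254017536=41.00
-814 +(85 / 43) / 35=-244997 / 301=-813.94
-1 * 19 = -19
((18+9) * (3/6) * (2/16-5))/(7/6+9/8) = -3159/110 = -28.72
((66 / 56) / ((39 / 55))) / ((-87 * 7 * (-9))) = 605 / 1995084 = 0.00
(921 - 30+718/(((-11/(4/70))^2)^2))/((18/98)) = 19575849718363/4035425625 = 4851.00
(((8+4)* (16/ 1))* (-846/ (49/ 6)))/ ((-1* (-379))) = -974592/ 18571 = -52.48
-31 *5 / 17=-155 / 17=-9.12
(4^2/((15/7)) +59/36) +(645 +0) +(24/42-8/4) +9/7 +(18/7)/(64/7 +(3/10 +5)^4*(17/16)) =86904861031703/132889013460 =653.97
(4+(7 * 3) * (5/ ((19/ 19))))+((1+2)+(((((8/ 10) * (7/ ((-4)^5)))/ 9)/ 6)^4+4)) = 2647725189114101762401/ 22825217147535360000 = 116.00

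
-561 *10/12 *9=-4207.50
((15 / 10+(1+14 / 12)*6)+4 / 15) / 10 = 443 / 300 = 1.48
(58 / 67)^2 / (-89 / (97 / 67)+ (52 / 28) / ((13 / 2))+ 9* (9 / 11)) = -12562858 / 902329401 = -0.01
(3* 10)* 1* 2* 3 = 180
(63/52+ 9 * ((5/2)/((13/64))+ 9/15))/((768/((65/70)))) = 10173/71680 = 0.14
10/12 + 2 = 17/6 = 2.83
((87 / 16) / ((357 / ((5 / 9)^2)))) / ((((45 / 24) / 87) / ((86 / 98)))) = 180815 / 944622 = 0.19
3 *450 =1350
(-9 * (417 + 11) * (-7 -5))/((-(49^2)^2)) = -46224/5764801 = -0.01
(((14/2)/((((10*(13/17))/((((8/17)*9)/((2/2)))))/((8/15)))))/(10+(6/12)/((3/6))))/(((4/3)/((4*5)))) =2016/715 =2.82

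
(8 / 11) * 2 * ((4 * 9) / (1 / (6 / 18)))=192 / 11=17.45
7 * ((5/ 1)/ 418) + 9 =9.08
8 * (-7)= -56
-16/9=-1.78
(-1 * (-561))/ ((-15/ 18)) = -3366/ 5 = -673.20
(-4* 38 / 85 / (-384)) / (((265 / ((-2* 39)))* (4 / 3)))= -741 / 720800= -0.00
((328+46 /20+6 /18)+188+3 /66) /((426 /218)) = 9328438 /35145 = 265.43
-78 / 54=-1.44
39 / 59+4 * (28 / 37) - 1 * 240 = -515869 / 2183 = -236.31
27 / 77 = 0.35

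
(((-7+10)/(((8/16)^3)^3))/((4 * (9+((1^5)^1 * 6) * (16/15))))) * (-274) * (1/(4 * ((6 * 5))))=-56.94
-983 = -983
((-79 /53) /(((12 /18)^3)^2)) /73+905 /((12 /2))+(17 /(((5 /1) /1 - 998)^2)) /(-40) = 183854533243621 /1220807545920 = 150.60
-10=-10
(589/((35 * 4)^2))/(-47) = -589/921200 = -0.00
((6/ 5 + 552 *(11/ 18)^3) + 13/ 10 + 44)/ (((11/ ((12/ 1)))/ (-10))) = -1676500/ 891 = -1881.59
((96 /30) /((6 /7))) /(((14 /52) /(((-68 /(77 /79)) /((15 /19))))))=-21230144 /17325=-1225.41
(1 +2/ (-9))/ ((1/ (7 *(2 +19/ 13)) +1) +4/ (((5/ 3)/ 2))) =49/ 368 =0.13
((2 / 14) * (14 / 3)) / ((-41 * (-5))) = 2 / 615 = 0.00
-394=-394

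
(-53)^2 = 2809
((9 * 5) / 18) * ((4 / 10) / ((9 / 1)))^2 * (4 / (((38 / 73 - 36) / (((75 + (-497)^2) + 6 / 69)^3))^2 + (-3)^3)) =-359014004282711165150502421107674429696486528 / 490727267103930823865092996851451940837251181835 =-0.00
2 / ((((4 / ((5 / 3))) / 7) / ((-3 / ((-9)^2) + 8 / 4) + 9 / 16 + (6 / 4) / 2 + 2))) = 79765 / 2592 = 30.77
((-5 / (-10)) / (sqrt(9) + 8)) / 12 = 0.00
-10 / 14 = -5 / 7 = -0.71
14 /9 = 1.56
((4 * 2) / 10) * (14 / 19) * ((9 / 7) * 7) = 504 / 95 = 5.31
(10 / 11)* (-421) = -382.73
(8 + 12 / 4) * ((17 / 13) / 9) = 187 / 117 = 1.60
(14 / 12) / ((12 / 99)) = 77 / 8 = 9.62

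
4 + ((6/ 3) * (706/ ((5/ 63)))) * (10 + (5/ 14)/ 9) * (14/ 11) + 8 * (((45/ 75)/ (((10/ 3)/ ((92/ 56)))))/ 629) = 25024010614/ 110075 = 227336.00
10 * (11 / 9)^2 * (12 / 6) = 2420 / 81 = 29.88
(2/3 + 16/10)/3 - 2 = -1.24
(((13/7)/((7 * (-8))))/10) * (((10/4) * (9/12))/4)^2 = -585/802816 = -0.00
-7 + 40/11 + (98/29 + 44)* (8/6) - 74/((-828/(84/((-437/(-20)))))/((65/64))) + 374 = 33408635065/76950456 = 434.16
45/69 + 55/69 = 100/69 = 1.45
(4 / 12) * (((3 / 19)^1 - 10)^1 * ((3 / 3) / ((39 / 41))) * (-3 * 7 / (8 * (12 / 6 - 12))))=-53669 / 59280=-0.91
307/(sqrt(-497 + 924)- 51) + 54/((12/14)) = 121305/2174- 307*sqrt(427)/2174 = 52.88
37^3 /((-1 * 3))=-50653 /3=-16884.33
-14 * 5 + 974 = 904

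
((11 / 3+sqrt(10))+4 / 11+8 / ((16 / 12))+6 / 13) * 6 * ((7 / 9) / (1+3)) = 7 * sqrt(10) / 6+31507 / 2574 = 15.93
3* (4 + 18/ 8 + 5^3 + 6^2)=2007/ 4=501.75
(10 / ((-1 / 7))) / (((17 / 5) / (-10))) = 3500 / 17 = 205.88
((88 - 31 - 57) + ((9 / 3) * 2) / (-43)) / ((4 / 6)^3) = -81 / 172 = -0.47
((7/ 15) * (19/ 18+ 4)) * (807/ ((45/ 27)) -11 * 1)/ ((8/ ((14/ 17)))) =5274997/ 45900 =114.92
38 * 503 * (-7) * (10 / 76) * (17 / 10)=-59857 / 2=-29928.50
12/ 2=6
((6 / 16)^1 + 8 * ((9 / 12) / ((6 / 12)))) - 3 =75 / 8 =9.38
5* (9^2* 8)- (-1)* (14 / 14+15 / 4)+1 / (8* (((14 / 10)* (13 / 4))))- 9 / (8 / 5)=3239.15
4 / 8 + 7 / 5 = 1.90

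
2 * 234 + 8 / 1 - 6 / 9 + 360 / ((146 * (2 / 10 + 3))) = 417067 / 876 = 476.10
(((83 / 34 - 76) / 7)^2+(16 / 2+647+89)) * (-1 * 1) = -48398137 / 56644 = -854.43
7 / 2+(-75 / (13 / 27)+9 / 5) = -19561 / 130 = -150.47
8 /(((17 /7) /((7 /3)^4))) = 134456 /1377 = 97.64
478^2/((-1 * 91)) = -228484/91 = -2510.81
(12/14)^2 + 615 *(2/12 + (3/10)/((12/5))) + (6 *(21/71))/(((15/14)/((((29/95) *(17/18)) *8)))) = 7294771229/39660600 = 183.93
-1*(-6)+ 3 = 9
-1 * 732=-732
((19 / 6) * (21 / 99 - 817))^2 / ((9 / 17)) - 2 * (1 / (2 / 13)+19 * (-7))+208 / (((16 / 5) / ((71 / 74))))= 82486929574435 / 6527466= 12636899.15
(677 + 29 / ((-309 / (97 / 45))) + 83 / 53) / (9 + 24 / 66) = 5499233641 / 75907395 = 72.45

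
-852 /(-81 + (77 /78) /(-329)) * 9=28110888 /296957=94.66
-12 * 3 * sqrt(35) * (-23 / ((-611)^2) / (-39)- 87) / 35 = 3040027512 * sqrt(35) / 33972211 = 529.40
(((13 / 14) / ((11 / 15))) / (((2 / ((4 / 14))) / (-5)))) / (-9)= 325 / 3234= 0.10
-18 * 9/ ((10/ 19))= -1539/ 5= -307.80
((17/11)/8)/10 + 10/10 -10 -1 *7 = -14063/880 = -15.98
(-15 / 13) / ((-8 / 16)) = 30 / 13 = 2.31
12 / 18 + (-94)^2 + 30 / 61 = 1617200 / 183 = 8837.16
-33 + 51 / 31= -972 / 31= -31.35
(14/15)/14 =1/15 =0.07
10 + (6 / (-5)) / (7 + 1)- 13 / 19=9.17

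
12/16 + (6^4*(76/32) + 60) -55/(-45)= 113039/36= 3139.97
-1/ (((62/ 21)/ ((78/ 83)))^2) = -670761/ 6620329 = -0.10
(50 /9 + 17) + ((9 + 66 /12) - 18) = 343 /18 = 19.06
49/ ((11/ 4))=196/ 11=17.82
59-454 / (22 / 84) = -18419 / 11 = -1674.45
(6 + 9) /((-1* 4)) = -15 /4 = -3.75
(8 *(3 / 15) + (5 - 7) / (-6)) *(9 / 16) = 87 / 80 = 1.09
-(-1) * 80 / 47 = 80 / 47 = 1.70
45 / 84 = 15 / 28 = 0.54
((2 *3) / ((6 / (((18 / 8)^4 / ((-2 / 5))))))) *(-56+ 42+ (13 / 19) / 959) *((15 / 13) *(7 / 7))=125518983075 / 121278976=1034.96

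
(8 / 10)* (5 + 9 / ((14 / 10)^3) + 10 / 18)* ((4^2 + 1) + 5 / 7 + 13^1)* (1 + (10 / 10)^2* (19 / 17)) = 18765200 / 40817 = 459.74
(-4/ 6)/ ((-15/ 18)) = 4/ 5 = 0.80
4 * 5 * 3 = 60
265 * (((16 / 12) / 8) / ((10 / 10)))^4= 265 / 1296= 0.20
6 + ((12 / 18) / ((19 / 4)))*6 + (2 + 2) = 206 / 19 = 10.84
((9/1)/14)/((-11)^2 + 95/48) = 216/41321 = 0.01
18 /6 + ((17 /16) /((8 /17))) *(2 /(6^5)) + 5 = 3981601 /497664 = 8.00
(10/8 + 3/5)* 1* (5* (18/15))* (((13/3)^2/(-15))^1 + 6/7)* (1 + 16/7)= -317423/22050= -14.40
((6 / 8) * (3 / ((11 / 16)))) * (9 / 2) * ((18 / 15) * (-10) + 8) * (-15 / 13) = 9720 / 143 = 67.97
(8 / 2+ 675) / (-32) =-679 / 32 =-21.22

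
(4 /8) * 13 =13 /2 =6.50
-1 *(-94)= 94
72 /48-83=-163 /2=-81.50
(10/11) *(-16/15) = -32/33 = -0.97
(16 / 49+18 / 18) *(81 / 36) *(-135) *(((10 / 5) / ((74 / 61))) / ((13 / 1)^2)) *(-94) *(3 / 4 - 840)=-310094.58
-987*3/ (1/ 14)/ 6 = -6909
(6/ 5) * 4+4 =44/ 5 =8.80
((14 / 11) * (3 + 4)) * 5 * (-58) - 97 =-2680.64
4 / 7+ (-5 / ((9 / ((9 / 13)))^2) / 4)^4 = 0.57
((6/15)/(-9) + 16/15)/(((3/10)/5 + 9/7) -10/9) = 3220/739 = 4.36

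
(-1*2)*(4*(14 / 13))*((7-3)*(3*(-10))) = 13440 / 13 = 1033.85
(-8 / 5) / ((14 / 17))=-68 / 35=-1.94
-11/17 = -0.65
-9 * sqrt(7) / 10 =-2.38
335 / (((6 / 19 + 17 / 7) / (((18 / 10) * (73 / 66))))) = 26733 / 110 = 243.03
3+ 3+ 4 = 10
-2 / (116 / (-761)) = 761 / 58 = 13.12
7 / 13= 0.54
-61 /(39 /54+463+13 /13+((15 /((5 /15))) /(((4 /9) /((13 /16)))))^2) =-2248704 /266613545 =-0.01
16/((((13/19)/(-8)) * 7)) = -2432/91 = -26.73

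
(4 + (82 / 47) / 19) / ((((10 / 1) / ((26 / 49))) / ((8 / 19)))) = 54288 / 593845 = 0.09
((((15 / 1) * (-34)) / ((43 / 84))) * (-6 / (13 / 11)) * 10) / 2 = 14137200 / 559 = 25290.16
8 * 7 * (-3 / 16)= -21 / 2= -10.50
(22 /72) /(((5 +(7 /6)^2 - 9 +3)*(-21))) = -11 /273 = -0.04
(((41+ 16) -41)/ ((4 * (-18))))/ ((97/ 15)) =-10/ 291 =-0.03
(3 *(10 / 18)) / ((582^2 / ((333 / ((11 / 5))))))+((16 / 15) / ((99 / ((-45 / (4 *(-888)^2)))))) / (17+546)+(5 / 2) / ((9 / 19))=181904785622531 / 34461306901296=5.28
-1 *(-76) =76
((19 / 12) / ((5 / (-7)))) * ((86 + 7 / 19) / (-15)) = 3829 / 300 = 12.76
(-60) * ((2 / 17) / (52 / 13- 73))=0.10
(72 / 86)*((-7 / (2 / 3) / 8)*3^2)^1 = -1701 / 172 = -9.89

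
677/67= 10.10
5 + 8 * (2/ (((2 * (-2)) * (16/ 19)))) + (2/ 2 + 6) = 29/ 4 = 7.25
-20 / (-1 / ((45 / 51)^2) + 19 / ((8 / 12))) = -9000 / 12247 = -0.73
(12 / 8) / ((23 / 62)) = 93 / 23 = 4.04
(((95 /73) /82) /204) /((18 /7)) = 665 /21980592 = 0.00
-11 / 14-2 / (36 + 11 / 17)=-1047 / 1246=-0.84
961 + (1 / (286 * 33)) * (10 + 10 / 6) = 27209789 / 28314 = 961.00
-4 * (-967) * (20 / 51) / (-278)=-38680 / 7089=-5.46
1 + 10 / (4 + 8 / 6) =23 / 8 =2.88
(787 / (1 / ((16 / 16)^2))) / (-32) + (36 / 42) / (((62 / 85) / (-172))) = -1574299 / 6944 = -226.71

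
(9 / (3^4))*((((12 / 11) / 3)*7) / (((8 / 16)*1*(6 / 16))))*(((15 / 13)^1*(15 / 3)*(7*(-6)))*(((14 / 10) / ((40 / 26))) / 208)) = -686 / 429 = -1.60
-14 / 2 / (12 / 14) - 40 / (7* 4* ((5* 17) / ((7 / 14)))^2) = -247819 / 30345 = -8.17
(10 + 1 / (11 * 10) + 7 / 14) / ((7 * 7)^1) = 578 / 2695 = 0.21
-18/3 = -6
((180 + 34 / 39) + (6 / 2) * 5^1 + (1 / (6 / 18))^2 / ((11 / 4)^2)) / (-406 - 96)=-929935 / 2368938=-0.39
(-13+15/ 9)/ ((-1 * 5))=34/ 15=2.27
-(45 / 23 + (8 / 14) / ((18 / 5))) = -2.12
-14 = -14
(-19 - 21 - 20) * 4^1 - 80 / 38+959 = 13621 / 19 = 716.89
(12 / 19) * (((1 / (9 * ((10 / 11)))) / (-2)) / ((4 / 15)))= -11 / 76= -0.14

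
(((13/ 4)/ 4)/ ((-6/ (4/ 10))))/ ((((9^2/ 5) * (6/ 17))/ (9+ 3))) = -221/ 1944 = -0.11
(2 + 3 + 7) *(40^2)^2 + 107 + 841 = 30720948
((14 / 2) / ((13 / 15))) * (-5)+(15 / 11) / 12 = -23035 / 572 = -40.27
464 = 464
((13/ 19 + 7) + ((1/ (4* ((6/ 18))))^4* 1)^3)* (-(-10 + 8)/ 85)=491914183/ 2709520384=0.18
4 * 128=512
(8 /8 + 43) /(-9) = -44 /9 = -4.89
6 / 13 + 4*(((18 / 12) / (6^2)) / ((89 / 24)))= 586 / 1157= 0.51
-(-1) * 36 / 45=4 / 5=0.80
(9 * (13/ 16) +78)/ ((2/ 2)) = 1365/ 16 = 85.31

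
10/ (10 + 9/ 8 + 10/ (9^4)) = 524880/ 584009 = 0.90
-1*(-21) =21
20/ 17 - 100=-98.82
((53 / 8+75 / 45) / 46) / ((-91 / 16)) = -199 / 6279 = -0.03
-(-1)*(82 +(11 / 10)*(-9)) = 72.10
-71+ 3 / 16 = -1133 / 16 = -70.81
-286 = -286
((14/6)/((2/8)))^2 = 784/9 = 87.11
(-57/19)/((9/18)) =-6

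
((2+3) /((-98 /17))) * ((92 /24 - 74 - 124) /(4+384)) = 99025 /228144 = 0.43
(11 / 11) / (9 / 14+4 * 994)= 14 / 55673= 0.00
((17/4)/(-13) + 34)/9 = 3.74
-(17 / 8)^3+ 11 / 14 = -31575 / 3584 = -8.81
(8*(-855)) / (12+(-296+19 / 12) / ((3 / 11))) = 6.41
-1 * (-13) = 13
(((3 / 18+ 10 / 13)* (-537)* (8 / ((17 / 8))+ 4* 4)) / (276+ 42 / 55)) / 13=-20123180 / 7288801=-2.76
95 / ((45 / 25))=475 / 9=52.78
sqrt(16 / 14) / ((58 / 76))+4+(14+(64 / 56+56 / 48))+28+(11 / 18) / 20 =76*sqrt(14) / 203+121817 / 2520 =49.74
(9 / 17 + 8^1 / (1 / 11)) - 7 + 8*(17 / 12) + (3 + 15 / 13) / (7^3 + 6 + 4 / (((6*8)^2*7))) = 86647685120 / 932953047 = 92.87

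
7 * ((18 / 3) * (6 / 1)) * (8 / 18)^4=7168 / 729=9.83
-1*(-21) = 21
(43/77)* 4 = 2.23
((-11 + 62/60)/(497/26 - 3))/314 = -3887/1973490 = -0.00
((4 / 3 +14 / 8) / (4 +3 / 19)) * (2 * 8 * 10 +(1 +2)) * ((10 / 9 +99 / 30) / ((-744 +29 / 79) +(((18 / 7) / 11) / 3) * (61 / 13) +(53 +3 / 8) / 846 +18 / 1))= -0.74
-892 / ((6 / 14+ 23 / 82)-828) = 1.08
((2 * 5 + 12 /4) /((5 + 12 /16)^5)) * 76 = 1011712 /6436343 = 0.16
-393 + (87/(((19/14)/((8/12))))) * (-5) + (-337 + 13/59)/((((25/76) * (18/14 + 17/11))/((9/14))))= -512677471/610945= -839.15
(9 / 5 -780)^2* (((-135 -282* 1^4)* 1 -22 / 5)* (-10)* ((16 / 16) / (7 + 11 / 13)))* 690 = 19076038101666 / 85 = 224423977666.66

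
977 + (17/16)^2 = 250401/256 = 978.13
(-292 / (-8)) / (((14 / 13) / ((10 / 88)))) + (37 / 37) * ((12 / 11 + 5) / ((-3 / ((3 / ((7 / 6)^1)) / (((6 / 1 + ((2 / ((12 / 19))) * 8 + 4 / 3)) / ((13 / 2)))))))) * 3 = 44369 / 60368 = 0.73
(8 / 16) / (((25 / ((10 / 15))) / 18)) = 6 / 25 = 0.24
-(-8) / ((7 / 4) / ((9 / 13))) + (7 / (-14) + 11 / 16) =4881 / 1456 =3.35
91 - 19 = 72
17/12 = 1.42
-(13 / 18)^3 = -2197 / 5832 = -0.38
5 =5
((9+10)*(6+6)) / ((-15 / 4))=-304 / 5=-60.80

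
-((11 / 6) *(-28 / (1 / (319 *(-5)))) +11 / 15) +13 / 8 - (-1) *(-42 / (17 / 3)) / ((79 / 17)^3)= -1614719465769 / 19721560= -81875.85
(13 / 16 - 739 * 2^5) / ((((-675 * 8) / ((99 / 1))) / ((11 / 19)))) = 9156191 / 36480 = 250.99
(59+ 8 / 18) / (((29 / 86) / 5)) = 881.42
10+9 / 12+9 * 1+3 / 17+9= 1967 / 68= 28.93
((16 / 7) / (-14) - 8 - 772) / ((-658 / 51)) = 60.47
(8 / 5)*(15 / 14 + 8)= 508 / 35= 14.51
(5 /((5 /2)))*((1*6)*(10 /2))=60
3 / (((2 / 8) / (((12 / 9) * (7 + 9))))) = 256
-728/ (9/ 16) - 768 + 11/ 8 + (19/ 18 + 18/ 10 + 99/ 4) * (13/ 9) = -2020.97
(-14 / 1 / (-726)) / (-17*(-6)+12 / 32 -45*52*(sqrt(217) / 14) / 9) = -4480*sqrt(217) / 805141623 -8232 / 268380541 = -0.00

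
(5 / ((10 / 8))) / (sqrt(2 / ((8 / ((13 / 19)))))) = 8 * sqrt(247) / 13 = 9.67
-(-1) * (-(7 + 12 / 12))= -8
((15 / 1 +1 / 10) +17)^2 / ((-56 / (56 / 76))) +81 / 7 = -1.99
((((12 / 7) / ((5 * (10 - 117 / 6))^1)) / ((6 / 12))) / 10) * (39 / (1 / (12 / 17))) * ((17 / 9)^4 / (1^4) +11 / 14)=-51644944 / 19229805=-2.69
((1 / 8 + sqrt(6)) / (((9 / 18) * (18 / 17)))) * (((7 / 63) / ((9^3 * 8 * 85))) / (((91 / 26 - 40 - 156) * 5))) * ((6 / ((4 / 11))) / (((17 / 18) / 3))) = -sqrt(6) / 43375500 - 1 / 347004000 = -0.00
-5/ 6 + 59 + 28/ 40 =883/ 15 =58.87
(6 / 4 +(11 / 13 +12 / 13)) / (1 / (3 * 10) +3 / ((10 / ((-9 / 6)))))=-7.85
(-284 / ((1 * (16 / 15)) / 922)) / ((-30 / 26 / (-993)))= -211262239.50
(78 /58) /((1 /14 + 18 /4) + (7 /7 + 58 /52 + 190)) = 0.01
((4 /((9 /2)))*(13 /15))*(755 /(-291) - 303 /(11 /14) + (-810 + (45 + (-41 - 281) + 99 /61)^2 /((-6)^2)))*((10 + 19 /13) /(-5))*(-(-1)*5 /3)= -38684567155712 /14471769015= -2673.11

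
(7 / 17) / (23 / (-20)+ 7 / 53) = -7420 / 18343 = -0.40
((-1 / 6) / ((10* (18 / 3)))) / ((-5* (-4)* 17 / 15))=-0.00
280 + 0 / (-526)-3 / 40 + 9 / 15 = 11221 / 40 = 280.52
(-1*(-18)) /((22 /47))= 423 /11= 38.45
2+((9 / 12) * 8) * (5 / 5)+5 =13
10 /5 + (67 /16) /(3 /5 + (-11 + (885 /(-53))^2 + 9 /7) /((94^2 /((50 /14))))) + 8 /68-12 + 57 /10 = 2528927462009 /1465411221020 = 1.73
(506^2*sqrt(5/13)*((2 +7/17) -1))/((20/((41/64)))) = 7873107*sqrt(65)/8840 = 7180.43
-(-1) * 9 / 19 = 9 / 19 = 0.47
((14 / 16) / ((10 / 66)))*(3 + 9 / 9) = 231 / 10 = 23.10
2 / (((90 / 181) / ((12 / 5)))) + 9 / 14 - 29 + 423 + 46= 472811 / 1050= 450.30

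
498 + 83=581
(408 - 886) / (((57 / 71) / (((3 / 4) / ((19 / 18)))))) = -152721 / 361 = -423.05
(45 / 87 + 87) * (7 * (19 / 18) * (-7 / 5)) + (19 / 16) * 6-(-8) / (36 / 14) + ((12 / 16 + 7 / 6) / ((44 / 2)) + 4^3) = -11928919 / 14355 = -830.99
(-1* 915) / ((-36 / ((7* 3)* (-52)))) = -27755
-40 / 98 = -20 / 49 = -0.41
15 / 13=1.15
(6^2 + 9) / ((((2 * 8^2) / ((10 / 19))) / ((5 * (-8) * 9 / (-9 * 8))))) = 1125 / 1216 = 0.93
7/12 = 0.58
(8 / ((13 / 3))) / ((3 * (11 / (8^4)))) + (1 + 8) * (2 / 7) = 231950 / 1001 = 231.72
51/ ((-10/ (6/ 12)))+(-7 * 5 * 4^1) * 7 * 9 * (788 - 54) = -129477651/ 20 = -6473882.55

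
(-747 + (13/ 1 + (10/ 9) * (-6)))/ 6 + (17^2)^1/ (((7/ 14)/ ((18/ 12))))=6692/ 9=743.56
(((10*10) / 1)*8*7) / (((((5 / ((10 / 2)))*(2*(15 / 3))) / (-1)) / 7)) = -3920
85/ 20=17/ 4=4.25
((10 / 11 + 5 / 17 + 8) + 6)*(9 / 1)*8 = 204696 / 187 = 1094.63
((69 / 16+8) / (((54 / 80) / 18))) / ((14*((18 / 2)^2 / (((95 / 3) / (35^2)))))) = 3743 / 500094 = 0.01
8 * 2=16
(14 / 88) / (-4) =-0.04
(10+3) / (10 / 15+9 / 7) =6.66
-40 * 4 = -160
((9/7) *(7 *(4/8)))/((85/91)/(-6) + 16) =2457/8651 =0.28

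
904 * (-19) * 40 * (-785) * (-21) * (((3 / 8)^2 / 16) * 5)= -7963491375 / 16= -497718210.94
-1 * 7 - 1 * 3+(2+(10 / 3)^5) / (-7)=-117496 / 1701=-69.07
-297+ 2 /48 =-7127 /24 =-296.96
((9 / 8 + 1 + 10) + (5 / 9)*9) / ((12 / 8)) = 137 / 12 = 11.42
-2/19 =-0.11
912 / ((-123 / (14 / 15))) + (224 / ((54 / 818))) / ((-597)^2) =-13633109056 / 1972723815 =-6.91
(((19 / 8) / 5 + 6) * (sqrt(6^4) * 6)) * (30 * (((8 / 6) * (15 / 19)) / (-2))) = -419580 / 19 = -22083.16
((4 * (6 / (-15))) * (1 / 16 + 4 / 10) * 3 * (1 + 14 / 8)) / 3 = -407 / 200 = -2.04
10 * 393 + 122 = 4052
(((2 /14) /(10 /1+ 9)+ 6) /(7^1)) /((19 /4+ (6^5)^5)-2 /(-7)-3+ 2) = 3196 /105874392623458207939253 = 0.00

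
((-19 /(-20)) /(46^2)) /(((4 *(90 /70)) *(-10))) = -133 /15235200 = -0.00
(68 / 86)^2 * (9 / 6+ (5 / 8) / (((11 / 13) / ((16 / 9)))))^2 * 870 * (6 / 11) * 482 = 25065897817160 / 22149171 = 1131685.60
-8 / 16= -1 / 2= -0.50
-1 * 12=-12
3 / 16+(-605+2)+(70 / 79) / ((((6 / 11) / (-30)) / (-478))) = 28682845 / 1264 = 22692.12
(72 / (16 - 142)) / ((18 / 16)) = -32 / 63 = -0.51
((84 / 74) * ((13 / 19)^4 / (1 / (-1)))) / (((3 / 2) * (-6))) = 0.03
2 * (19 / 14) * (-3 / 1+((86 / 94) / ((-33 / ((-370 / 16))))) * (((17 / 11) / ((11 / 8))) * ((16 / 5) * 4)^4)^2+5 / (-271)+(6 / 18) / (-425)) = 1584093424.22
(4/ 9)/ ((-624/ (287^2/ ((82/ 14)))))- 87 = -136211/ 1404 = -97.02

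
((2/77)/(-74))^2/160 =1/1298688160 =0.00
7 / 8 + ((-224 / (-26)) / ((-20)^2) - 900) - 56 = -2483269 / 2600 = -955.10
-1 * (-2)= 2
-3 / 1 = -3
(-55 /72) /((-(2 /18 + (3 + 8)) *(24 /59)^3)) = 2259169 /2211840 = 1.02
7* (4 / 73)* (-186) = -5208 / 73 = -71.34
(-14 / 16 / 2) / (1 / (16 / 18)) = -7 / 18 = -0.39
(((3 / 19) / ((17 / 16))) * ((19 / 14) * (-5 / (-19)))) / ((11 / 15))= 1800 / 24871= 0.07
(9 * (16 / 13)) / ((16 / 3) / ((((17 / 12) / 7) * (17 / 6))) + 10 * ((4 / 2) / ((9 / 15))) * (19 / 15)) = 0.21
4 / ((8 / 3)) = 3 / 2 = 1.50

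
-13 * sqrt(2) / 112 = -0.16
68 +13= 81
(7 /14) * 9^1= 9 /2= 4.50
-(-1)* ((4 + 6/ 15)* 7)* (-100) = -3080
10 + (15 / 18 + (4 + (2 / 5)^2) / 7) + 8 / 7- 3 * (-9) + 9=50999 / 1050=48.57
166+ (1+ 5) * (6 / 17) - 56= 1906 / 17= 112.12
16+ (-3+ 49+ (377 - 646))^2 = 49745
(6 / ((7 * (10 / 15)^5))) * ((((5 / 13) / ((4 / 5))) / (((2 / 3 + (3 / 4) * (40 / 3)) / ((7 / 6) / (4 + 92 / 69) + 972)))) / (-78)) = -566997975 / 155058176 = -3.66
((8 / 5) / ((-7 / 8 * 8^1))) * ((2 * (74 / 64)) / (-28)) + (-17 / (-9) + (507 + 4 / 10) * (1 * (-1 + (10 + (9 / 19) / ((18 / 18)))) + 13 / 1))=3822518279 / 335160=11405.06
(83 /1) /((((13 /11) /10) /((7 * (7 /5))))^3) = 103976303816 /2197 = 47326492.41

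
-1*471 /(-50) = 471 /50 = 9.42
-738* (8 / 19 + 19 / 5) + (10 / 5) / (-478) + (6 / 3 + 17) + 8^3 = -58672922 / 22705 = -2584.14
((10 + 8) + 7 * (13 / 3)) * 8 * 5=5800 / 3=1933.33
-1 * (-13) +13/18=247/18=13.72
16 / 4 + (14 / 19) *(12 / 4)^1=118 / 19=6.21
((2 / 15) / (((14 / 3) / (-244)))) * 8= -1952 / 35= -55.77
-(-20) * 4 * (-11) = -880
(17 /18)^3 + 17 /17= 10745 /5832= 1.84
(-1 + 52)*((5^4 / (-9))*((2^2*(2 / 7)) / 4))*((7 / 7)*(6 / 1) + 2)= -170000 / 21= -8095.24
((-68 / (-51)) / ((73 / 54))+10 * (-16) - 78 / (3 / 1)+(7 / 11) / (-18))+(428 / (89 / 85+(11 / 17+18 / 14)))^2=103217633712181 / 5048507574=20445.18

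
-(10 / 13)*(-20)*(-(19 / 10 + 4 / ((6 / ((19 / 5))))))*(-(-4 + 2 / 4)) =-238.72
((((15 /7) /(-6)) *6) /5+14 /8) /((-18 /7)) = -37 /72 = -0.51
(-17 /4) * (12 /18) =-17 /6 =-2.83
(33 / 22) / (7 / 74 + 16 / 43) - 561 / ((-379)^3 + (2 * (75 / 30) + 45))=86614141094 / 26947745055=3.21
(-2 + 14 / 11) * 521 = -4168 / 11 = -378.91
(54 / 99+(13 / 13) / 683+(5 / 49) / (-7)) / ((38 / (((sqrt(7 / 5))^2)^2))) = 685911 / 24980725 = 0.03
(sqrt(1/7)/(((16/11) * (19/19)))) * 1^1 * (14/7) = 11 * sqrt(7)/56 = 0.52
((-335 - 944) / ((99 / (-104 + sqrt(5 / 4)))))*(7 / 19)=931112 / 1881 - 8953*sqrt(5) / 3762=489.69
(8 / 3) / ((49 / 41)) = 328 / 147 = 2.23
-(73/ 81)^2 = -5329/ 6561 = -0.81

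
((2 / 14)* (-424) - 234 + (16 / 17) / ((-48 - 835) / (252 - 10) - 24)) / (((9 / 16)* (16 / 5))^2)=-5864335450 / 64494549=-90.93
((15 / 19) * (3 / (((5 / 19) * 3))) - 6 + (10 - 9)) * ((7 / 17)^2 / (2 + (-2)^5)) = 49 / 4335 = 0.01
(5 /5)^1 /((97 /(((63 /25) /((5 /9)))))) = 567 /12125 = 0.05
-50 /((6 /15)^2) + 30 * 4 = -385 /2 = -192.50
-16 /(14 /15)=-120 /7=-17.14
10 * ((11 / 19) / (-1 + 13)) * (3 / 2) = 55 / 76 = 0.72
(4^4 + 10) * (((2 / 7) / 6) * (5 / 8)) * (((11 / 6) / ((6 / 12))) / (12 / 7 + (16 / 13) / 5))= 475475 / 32112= 14.81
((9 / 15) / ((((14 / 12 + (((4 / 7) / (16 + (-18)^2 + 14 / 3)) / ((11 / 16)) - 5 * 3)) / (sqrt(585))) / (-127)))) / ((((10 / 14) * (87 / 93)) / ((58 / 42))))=2821104594 * sqrt(65) / 82589275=275.39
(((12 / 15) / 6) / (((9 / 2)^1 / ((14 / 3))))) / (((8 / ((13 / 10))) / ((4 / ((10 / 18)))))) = 182 / 1125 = 0.16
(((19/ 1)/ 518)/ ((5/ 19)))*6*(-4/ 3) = -1444/ 1295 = -1.12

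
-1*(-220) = 220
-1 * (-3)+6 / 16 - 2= 11 / 8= 1.38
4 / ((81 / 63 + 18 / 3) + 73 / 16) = 0.34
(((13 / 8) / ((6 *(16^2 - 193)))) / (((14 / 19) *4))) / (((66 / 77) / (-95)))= -23465 / 145152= -0.16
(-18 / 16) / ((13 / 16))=-1.38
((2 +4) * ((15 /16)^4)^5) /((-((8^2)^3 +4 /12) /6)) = -0.00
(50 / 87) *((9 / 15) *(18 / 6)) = 30 / 29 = 1.03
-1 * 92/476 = -23/119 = -0.19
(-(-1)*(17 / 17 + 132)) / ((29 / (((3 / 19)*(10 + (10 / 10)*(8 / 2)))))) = 294 / 29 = 10.14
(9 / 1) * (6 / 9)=6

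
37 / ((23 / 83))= 3071 / 23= 133.52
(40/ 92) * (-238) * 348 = -828240/ 23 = -36010.43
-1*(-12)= 12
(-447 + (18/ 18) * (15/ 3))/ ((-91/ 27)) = 918/ 7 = 131.14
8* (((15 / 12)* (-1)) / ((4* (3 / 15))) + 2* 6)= 167 / 2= 83.50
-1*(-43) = 43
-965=-965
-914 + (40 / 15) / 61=-167254 / 183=-913.96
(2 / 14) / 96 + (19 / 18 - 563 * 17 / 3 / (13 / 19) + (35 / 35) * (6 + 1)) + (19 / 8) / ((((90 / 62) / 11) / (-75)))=-157366709 / 26208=-6004.53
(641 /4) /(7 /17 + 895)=10897 /60888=0.18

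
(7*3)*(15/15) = 21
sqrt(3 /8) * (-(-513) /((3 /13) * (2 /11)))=24453 * sqrt(6) /8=7487.17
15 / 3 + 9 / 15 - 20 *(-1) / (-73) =1944 / 365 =5.33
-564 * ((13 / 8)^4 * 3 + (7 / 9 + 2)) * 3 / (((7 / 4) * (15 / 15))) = -41056709 / 1792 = -22911.11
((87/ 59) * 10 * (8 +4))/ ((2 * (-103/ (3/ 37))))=-15660/ 224849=-0.07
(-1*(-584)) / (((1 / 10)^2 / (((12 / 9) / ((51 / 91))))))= 21257600 / 153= 138938.56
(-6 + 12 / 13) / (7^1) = -66 / 91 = -0.73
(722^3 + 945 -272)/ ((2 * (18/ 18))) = 376367721/ 2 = 188183860.50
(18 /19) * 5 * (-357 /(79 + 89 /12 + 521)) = -385560 /138491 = -2.78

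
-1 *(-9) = 9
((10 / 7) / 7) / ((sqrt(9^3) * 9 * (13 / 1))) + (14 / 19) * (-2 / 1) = -4333958 / 2941029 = -1.47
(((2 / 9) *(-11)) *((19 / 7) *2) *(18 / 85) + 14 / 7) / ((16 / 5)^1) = -241 / 952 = -0.25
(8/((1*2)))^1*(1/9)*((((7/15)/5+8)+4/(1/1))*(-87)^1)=-105212/225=-467.61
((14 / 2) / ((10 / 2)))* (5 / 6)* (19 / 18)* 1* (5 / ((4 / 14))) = 21.55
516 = 516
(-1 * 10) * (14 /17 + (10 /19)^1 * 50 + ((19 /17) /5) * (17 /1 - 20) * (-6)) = -100656 /323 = -311.63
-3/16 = -0.19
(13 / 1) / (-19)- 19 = -374 / 19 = -19.68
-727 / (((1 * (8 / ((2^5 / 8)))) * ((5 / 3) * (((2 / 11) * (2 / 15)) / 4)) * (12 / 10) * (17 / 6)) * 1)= -359865 / 34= -10584.26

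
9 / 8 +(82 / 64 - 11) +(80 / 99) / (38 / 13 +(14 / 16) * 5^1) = -20397535 / 2404512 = -8.48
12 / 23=0.52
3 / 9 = 1 / 3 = 0.33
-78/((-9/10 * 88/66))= 65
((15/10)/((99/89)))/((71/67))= 5963/4686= 1.27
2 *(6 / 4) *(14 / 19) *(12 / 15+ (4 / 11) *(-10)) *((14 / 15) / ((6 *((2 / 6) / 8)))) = -122304 / 5225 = -23.41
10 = 10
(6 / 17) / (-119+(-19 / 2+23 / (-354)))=-531 / 193426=-0.00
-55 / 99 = -0.56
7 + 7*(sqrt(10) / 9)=7*sqrt(10) / 9 + 7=9.46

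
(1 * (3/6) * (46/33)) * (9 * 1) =69/11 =6.27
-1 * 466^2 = -217156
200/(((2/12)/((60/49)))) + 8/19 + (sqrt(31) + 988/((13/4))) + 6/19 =sqrt(31) + 1651710/931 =1779.69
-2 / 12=-1 / 6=-0.17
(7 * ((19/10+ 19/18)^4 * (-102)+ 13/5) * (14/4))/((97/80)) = -4168947690488/26517375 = -157215.70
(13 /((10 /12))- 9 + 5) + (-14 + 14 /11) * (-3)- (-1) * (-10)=39.78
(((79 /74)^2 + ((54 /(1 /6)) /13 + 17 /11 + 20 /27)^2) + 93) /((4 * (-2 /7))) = -476847157544023 /653059918368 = -730.17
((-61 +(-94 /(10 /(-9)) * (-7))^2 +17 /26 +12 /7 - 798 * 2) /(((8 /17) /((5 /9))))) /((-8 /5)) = -8999574733 /34944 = -257542.78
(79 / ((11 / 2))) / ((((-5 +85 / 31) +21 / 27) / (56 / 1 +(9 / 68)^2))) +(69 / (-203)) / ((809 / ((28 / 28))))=-19134705927171 / 35202948968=-543.55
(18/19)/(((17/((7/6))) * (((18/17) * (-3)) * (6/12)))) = -7/171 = -0.04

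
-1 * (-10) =10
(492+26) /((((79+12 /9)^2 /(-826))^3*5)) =-212812645257072 /979652970727205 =-0.22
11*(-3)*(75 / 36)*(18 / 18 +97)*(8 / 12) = -4491.67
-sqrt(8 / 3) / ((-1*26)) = sqrt(6) / 39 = 0.06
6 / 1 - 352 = -346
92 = 92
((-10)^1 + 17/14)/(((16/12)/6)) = -1107/28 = -39.54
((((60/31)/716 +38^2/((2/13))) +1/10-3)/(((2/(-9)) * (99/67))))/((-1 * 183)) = 11628260241/74467580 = 156.15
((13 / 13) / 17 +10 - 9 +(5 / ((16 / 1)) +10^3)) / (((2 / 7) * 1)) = 1906611 / 544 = 3504.80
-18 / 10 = -9 / 5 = -1.80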